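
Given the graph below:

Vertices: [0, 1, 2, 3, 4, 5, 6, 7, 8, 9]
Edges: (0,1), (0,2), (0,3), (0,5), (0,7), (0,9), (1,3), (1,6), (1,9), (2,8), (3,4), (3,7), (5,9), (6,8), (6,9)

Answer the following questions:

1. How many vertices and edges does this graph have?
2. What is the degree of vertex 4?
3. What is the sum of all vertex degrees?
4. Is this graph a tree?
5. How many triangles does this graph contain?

Count: 10 vertices, 15 edges.
Vertex 4 has neighbors [3], degree = 1.
Handshaking lemma: 2 * 15 = 30.
A tree on 10 vertices has 9 edges. This graph has 15 edges (6 extra). Not a tree.
Number of triangles = 5.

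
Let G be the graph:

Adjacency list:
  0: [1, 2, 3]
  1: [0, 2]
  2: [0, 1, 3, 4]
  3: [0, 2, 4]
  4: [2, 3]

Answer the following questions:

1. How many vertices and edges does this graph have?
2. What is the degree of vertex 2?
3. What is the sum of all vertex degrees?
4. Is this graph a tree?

Count: 5 vertices, 7 edges.
Vertex 2 has neighbors [0, 1, 3, 4], degree = 4.
Handshaking lemma: 2 * 7 = 14.
A tree on 5 vertices has 4 edges. This graph has 7 edges (3 extra). Not a tree.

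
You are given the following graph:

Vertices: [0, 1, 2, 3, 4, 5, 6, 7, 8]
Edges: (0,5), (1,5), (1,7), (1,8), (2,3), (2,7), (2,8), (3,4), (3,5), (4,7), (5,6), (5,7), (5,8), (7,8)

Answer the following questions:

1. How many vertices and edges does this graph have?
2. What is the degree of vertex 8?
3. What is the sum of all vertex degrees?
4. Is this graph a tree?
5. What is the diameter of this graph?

Count: 9 vertices, 14 edges.
Vertex 8 has neighbors [1, 2, 5, 7], degree = 4.
Handshaking lemma: 2 * 14 = 28.
A tree on 9 vertices has 8 edges. This graph has 14 edges (6 extra). Not a tree.
Diameter (longest shortest path) = 3.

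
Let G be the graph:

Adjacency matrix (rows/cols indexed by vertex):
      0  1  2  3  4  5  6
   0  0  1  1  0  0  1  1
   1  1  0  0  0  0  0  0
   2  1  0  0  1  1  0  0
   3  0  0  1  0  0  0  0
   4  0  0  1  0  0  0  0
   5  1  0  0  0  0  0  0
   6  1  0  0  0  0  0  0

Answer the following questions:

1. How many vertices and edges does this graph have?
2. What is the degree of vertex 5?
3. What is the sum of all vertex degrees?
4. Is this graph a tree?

Count: 7 vertices, 6 edges.
Vertex 5 has neighbors [0], degree = 1.
Handshaking lemma: 2 * 6 = 12.
A graph is a tree iff it is connected and has exactly n-1 edges. This graph is connected (all 7 vertices in one component) and has 7-1 = 6 edges. It is a tree.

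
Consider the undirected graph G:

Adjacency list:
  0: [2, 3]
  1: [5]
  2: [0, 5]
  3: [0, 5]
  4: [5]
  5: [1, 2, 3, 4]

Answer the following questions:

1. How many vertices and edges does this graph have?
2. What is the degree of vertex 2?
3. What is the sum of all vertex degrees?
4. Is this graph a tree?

Count: 6 vertices, 6 edges.
Vertex 2 has neighbors [0, 5], degree = 2.
Handshaking lemma: 2 * 6 = 12.
A tree on 6 vertices has 5 edges. This graph has 6 edges (1 extra). Not a tree.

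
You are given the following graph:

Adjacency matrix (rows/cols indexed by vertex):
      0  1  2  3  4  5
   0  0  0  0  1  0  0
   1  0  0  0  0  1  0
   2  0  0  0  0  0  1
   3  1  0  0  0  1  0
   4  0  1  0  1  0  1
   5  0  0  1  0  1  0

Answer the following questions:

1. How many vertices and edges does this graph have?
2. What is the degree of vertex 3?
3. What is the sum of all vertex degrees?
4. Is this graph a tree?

Count: 6 vertices, 5 edges.
Vertex 3 has neighbors [0, 4], degree = 2.
Handshaking lemma: 2 * 5 = 10.
A graph is a tree iff it is connected and has exactly n-1 edges. This graph is connected (all 6 vertices in one component) and has 6-1 = 5 edges. It is a tree.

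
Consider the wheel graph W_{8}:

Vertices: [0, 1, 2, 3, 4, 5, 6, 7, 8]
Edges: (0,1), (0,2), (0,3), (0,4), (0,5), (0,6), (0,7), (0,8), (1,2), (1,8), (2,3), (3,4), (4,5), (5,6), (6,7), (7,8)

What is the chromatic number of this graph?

W_{8} = C_{8} plus a hub adjacent to every cycle vertex.
The outer cycle needs 2 colors (even cycle); the hub is adjacent to all of them so needs a fresh color.
Chromatic number = 2 + 1 = 3.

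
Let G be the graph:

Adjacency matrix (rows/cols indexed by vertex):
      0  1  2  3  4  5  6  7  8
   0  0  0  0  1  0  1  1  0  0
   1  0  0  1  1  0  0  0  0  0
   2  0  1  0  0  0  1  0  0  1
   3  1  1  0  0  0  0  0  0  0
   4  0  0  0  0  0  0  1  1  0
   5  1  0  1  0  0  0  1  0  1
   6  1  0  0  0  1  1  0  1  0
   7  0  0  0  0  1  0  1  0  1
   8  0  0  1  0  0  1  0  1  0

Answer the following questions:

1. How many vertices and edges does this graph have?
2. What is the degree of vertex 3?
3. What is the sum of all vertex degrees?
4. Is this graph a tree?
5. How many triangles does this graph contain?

Count: 9 vertices, 13 edges.
Vertex 3 has neighbors [0, 1], degree = 2.
Handshaking lemma: 2 * 13 = 26.
A tree on 9 vertices has 8 edges. This graph has 13 edges (5 extra). Not a tree.
Number of triangles = 3.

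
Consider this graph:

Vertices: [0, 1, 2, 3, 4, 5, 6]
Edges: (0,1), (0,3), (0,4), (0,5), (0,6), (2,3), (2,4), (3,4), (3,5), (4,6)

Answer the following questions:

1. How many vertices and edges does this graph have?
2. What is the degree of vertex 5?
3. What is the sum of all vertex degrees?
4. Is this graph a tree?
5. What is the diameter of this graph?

Count: 7 vertices, 10 edges.
Vertex 5 has neighbors [0, 3], degree = 2.
Handshaking lemma: 2 * 10 = 20.
A tree on 7 vertices has 6 edges. This graph has 10 edges (4 extra). Not a tree.
Diameter (longest shortest path) = 3.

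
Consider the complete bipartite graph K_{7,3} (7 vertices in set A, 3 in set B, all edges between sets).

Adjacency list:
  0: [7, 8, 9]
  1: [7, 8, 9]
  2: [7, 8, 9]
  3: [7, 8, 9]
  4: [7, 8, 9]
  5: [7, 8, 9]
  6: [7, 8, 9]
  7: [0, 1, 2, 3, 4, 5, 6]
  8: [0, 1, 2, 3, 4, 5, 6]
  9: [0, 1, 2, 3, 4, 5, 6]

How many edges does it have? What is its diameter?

K_{7,3} has 7 * 3 = 21 edges.
Any vertex reaches any opposite-side vertex in 1 step; same-side vertices reach in 2 steps via any opposite-side vertex.
Diameter = 2.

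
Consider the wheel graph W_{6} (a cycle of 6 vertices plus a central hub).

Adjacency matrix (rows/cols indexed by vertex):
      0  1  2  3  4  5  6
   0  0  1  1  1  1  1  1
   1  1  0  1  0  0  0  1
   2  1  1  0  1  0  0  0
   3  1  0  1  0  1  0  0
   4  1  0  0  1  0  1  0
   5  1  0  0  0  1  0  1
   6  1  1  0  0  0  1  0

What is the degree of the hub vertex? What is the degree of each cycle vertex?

The hub connects to all 6 cycle vertices, so deg(hub) = 6.
Each cycle vertex connects to 2 neighbors on the cycle plus the hub, so deg(cycle vertex) = 3.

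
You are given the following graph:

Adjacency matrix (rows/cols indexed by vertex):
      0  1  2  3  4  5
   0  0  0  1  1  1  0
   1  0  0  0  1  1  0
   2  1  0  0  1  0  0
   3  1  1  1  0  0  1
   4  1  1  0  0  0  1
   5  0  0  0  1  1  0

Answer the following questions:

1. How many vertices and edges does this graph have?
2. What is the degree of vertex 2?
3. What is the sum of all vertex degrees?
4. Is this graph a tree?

Count: 6 vertices, 8 edges.
Vertex 2 has neighbors [0, 3], degree = 2.
Handshaking lemma: 2 * 8 = 16.
A tree on 6 vertices has 5 edges. This graph has 8 edges (3 extra). Not a tree.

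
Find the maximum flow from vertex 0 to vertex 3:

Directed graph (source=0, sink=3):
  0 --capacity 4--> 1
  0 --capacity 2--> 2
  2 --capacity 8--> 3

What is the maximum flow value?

Computing max flow:
  Flow on (0->2): 2/2
  Flow on (2->3): 2/8
Maximum flow = 2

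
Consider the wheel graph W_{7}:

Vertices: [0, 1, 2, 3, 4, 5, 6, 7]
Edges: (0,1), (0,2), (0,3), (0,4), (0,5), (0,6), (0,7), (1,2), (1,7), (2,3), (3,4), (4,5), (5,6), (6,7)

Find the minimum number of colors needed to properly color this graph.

W_{7} = C_{7} plus a hub adjacent to every cycle vertex.
The outer cycle needs 3 colors (odd cycle); the hub is adjacent to all of them so needs a fresh color.
Chromatic number = 3 + 1 = 4.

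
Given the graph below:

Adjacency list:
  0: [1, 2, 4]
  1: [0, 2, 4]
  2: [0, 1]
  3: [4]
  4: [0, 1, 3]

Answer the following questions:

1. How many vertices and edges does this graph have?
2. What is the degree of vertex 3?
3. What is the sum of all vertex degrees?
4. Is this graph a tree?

Count: 5 vertices, 6 edges.
Vertex 3 has neighbors [4], degree = 1.
Handshaking lemma: 2 * 6 = 12.
A tree on 5 vertices has 4 edges. This graph has 6 edges (2 extra). Not a tree.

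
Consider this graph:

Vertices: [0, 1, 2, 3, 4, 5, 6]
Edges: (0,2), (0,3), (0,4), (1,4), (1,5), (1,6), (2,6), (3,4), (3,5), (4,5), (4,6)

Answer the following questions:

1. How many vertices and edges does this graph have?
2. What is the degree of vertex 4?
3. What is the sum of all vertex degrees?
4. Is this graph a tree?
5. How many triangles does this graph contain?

Count: 7 vertices, 11 edges.
Vertex 4 has neighbors [0, 1, 3, 5, 6], degree = 5.
Handshaking lemma: 2 * 11 = 22.
A tree on 7 vertices has 6 edges. This graph has 11 edges (5 extra). Not a tree.
Number of triangles = 4.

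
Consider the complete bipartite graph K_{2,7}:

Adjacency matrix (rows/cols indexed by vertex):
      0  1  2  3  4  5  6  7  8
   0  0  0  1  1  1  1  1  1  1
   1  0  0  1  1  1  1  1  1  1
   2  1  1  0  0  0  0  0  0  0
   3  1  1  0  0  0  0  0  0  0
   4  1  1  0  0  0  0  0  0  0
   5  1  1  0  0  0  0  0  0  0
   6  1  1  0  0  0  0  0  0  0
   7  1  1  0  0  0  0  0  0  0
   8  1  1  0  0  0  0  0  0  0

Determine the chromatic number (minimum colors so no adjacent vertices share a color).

K_{2,7} is bipartite: vertices split into two independent sets of size 2 and 7.
Color one set 0, the other 1. No adjacent vertices share a color.
Chromatic number = 2.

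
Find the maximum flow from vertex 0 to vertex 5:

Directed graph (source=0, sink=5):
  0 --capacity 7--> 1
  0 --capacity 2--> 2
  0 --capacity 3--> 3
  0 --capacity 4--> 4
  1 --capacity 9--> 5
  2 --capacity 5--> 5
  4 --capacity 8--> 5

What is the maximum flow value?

Computing max flow:
  Flow on (0->1): 7/7
  Flow on (0->2): 2/2
  Flow on (0->4): 4/4
  Flow on (1->5): 7/9
  Flow on (2->5): 2/5
  Flow on (4->5): 4/8
Maximum flow = 13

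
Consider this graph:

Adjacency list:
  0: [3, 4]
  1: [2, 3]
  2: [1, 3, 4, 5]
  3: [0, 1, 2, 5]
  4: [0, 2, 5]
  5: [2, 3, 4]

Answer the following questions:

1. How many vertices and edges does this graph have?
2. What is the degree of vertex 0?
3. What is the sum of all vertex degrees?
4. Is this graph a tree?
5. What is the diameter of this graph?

Count: 6 vertices, 9 edges.
Vertex 0 has neighbors [3, 4], degree = 2.
Handshaking lemma: 2 * 9 = 18.
A tree on 6 vertices has 5 edges. This graph has 9 edges (4 extra). Not a tree.
Diameter (longest shortest path) = 2.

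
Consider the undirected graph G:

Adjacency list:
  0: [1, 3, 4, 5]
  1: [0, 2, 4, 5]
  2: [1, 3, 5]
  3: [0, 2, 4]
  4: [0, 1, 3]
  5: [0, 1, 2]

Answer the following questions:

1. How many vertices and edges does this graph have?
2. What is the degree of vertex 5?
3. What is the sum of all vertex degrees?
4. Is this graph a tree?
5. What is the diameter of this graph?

Count: 6 vertices, 10 edges.
Vertex 5 has neighbors [0, 1, 2], degree = 3.
Handshaking lemma: 2 * 10 = 20.
A tree on 6 vertices has 5 edges. This graph has 10 edges (5 extra). Not a tree.
Diameter (longest shortest path) = 2.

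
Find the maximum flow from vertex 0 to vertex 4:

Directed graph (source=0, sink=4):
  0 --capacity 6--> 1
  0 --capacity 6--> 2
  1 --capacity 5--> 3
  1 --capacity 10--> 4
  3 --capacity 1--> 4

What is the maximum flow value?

Computing max flow:
  Flow on (0->1): 6/6
  Flow on (1->4): 6/10
Maximum flow = 6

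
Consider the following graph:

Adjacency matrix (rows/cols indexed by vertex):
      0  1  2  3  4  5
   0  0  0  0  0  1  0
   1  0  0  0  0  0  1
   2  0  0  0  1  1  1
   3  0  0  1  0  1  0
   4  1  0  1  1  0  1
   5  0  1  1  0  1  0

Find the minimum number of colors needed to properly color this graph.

The graph has a maximum clique of size 3 (lower bound on chromatic number).
A valid 3-coloring: {0: 1, 1: 0, 2: 1, 3: 2, 4: 0, 5: 2}.
Chromatic number = 3.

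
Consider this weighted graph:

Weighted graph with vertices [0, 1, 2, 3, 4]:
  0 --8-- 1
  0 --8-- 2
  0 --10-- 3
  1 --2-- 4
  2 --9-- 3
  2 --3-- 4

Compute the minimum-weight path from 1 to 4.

Using Dijkstra's algorithm from vertex 1:
Shortest path: 1 -> 4
Total weight: 2 = 2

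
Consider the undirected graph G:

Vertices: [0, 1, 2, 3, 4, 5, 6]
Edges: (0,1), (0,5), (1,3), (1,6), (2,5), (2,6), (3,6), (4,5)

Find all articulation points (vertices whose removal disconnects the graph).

An articulation point is a vertex whose removal disconnects the graph.
Articulation points: [5]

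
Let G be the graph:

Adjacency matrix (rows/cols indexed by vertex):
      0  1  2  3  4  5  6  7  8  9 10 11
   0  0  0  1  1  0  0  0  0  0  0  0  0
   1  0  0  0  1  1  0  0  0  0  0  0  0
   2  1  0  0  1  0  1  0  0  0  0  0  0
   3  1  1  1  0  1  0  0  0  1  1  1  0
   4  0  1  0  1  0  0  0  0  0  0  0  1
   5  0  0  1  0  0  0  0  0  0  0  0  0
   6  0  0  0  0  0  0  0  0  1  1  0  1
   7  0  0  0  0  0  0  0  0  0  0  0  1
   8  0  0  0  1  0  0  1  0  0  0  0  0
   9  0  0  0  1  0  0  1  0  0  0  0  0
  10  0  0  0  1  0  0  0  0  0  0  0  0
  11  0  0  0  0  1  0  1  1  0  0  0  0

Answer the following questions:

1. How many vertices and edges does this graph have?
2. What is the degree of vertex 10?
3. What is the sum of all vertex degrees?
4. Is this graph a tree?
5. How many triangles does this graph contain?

Count: 12 vertices, 15 edges.
Vertex 10 has neighbors [3], degree = 1.
Handshaking lemma: 2 * 15 = 30.
A tree on 12 vertices has 11 edges. This graph has 15 edges (4 extra). Not a tree.
Number of triangles = 2.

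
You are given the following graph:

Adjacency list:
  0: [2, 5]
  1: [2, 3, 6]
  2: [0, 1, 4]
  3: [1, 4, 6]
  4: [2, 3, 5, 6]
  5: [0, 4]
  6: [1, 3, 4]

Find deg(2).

Vertex 2 has neighbors [0, 1, 4], so deg(2) = 3.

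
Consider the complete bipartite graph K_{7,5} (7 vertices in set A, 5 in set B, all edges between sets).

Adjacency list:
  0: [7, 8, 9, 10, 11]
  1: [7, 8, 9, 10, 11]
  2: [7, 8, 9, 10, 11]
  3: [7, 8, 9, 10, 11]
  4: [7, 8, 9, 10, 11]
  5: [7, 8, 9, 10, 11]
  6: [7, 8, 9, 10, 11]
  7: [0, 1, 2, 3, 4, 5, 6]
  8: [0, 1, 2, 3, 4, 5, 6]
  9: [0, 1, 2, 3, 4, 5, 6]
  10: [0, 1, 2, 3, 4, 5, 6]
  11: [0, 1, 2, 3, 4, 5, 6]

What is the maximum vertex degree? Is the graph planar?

Set-A vertices have degree 5; set-B vertices have degree 7. Maximum degree = max(7,5) = 7.
K_{7,5} contains K_{3,3} as a subgraph (since both sides have >= 3 vertices); by Kuratowski's theorem it is not planar.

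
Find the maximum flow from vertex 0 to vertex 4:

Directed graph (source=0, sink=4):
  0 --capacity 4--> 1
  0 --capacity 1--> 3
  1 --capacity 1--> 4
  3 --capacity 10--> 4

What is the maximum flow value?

Computing max flow:
  Flow on (0->1): 1/4
  Flow on (0->3): 1/1
  Flow on (1->4): 1/1
  Flow on (3->4): 1/10
Maximum flow = 2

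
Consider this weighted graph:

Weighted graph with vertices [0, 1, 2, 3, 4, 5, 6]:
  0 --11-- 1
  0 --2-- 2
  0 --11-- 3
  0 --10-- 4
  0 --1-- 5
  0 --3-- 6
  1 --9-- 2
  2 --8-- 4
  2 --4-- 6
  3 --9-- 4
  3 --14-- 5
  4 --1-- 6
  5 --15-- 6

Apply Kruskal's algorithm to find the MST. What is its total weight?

Applying Kruskal's algorithm (sort edges by weight, add if no cycle):
  Add (0,5) w=1
  Add (4,6) w=1
  Add (0,2) w=2
  Add (0,6) w=3
  Skip (2,6) w=4 (creates cycle)
  Skip (2,4) w=8 (creates cycle)
  Add (1,2) w=9
  Add (3,4) w=9
  Skip (0,4) w=10 (creates cycle)
  Skip (0,3) w=11 (creates cycle)
  Skip (0,1) w=11 (creates cycle)
  Skip (3,5) w=14 (creates cycle)
  Skip (5,6) w=15 (creates cycle)
MST weight = 25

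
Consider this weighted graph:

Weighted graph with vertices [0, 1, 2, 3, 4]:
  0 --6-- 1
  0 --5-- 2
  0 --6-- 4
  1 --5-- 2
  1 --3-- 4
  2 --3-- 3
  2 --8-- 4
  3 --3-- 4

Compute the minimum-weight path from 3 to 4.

Using Dijkstra's algorithm from vertex 3:
Shortest path: 3 -> 4
Total weight: 3 = 3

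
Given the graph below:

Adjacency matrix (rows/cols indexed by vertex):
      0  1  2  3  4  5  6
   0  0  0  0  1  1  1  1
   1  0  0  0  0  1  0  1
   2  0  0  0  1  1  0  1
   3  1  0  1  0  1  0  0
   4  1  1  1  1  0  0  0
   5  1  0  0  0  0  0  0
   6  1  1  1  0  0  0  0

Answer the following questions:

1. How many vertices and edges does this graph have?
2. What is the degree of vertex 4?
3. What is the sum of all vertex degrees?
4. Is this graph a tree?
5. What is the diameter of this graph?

Count: 7 vertices, 10 edges.
Vertex 4 has neighbors [0, 1, 2, 3], degree = 4.
Handshaking lemma: 2 * 10 = 20.
A tree on 7 vertices has 6 edges. This graph has 10 edges (4 extra). Not a tree.
Diameter (longest shortest path) = 3.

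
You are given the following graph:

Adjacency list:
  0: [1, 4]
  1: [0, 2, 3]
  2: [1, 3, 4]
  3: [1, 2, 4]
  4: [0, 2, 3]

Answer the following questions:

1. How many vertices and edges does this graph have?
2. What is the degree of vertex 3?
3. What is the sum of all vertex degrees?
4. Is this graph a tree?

Count: 5 vertices, 7 edges.
Vertex 3 has neighbors [1, 2, 4], degree = 3.
Handshaking lemma: 2 * 7 = 14.
A tree on 5 vertices has 4 edges. This graph has 7 edges (3 extra). Not a tree.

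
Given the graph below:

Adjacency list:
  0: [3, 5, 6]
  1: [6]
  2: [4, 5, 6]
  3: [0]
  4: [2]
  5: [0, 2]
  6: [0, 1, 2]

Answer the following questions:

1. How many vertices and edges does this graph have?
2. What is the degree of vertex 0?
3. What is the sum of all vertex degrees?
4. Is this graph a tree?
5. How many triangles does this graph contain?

Count: 7 vertices, 7 edges.
Vertex 0 has neighbors [3, 5, 6], degree = 3.
Handshaking lemma: 2 * 7 = 14.
A tree on 7 vertices has 6 edges. This graph has 7 edges (1 extra). Not a tree.
Number of triangles = 0.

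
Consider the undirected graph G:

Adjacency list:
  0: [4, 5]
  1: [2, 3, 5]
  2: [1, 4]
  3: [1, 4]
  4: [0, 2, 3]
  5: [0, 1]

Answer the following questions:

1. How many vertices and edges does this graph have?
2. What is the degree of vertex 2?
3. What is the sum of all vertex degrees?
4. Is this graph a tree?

Count: 6 vertices, 7 edges.
Vertex 2 has neighbors [1, 4], degree = 2.
Handshaking lemma: 2 * 7 = 14.
A tree on 6 vertices has 5 edges. This graph has 7 edges (2 extra). Not a tree.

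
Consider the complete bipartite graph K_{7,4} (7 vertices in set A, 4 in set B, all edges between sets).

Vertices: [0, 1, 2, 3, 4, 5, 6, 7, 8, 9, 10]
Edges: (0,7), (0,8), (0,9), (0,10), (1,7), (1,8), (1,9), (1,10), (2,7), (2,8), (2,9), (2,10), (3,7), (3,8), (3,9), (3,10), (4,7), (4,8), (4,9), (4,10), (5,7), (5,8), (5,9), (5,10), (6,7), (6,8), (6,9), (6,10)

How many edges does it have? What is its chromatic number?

K_{7,4} has 7 * 4 = 28 edges.
Bipartite graphs have chromatic number 2 (color each partition differently).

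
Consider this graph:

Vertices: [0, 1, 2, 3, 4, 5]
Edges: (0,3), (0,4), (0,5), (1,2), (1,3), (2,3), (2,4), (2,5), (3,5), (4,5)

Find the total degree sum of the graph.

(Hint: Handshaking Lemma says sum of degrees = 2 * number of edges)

Count edges: 10 edges.
By Handshaking Lemma: sum of degrees = 2 * 10 = 20.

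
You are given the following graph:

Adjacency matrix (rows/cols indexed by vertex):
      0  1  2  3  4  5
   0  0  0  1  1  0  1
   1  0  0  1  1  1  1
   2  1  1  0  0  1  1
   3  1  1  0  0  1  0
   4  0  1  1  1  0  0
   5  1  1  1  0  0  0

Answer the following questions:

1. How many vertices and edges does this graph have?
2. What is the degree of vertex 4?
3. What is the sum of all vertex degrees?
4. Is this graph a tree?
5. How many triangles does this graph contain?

Count: 6 vertices, 10 edges.
Vertex 4 has neighbors [1, 2, 3], degree = 3.
Handshaking lemma: 2 * 10 = 20.
A tree on 6 vertices has 5 edges. This graph has 10 edges (5 extra). Not a tree.
Number of triangles = 4.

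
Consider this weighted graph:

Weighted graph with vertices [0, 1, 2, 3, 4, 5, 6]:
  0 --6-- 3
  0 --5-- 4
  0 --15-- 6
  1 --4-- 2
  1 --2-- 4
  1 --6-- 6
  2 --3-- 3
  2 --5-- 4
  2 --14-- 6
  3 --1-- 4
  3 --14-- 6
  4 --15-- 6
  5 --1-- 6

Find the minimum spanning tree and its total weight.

Applying Kruskal's algorithm (sort edges by weight, add if no cycle):
  Add (3,4) w=1
  Add (5,6) w=1
  Add (1,4) w=2
  Add (2,3) w=3
  Skip (1,2) w=4 (creates cycle)
  Add (0,4) w=5
  Skip (2,4) w=5 (creates cycle)
  Skip (0,3) w=6 (creates cycle)
  Add (1,6) w=6
  Skip (2,6) w=14 (creates cycle)
  Skip (3,6) w=14 (creates cycle)
  Skip (0,6) w=15 (creates cycle)
  Skip (4,6) w=15 (creates cycle)
MST weight = 18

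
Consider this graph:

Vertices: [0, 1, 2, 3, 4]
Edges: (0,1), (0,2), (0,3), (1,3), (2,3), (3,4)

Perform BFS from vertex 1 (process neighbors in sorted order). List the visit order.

BFS from vertex 1 (neighbors processed in ascending order):
Visit order: 1, 0, 3, 2, 4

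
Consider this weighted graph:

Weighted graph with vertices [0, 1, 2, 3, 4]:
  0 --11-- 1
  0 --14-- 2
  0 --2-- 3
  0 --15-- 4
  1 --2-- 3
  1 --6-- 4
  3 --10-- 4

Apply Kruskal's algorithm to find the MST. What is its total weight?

Applying Kruskal's algorithm (sort edges by weight, add if no cycle):
  Add (0,3) w=2
  Add (1,3) w=2
  Add (1,4) w=6
  Skip (3,4) w=10 (creates cycle)
  Skip (0,1) w=11 (creates cycle)
  Add (0,2) w=14
  Skip (0,4) w=15 (creates cycle)
MST weight = 24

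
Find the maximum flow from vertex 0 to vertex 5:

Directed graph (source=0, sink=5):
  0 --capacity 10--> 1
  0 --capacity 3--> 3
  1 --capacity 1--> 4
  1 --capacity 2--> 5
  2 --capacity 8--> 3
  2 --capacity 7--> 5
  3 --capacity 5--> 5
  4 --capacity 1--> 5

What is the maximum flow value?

Computing max flow:
  Flow on (0->1): 3/10
  Flow on (0->3): 3/3
  Flow on (1->4): 1/1
  Flow on (1->5): 2/2
  Flow on (3->5): 3/5
  Flow on (4->5): 1/1
Maximum flow = 6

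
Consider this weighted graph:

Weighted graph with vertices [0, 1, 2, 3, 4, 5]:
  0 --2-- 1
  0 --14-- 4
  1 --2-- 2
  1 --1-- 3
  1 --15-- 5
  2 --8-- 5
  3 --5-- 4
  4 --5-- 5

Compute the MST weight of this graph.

Applying Kruskal's algorithm (sort edges by weight, add if no cycle):
  Add (1,3) w=1
  Add (0,1) w=2
  Add (1,2) w=2
  Add (3,4) w=5
  Add (4,5) w=5
  Skip (2,5) w=8 (creates cycle)
  Skip (0,4) w=14 (creates cycle)
  Skip (1,5) w=15 (creates cycle)
MST weight = 15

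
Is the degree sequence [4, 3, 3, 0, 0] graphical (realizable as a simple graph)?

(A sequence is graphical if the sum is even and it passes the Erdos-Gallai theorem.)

Sum of degrees = 10. Sum is even but fails Erdos-Gallai. The sequence is NOT graphical.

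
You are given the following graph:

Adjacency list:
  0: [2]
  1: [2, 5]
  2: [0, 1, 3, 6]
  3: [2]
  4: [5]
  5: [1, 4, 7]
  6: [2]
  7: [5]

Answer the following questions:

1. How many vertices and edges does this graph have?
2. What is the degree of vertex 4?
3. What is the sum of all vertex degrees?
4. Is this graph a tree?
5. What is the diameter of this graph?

Count: 8 vertices, 7 edges.
Vertex 4 has neighbors [5], degree = 1.
Handshaking lemma: 2 * 7 = 14.
A graph is a tree iff it is connected and has exactly n-1 edges. This graph is connected (all 8 vertices in one component) and has 8-1 = 7 edges. It is a tree.
Diameter (longest shortest path) = 4.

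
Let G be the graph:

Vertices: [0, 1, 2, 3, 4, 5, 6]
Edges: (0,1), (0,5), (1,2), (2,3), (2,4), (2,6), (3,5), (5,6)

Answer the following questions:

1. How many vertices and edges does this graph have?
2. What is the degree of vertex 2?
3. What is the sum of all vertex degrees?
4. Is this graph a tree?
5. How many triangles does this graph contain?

Count: 7 vertices, 8 edges.
Vertex 2 has neighbors [1, 3, 4, 6], degree = 4.
Handshaking lemma: 2 * 8 = 16.
A tree on 7 vertices has 6 edges. This graph has 8 edges (2 extra). Not a tree.
Number of triangles = 0.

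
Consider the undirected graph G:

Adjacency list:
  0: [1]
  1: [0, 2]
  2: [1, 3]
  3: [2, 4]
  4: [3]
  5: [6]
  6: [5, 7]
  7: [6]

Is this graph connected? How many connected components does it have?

Checking connectivity: the graph has 2 connected component(s).
Components: [[0, 1, 2, 3, 4], [5, 6, 7]]. The graph is NOT connected.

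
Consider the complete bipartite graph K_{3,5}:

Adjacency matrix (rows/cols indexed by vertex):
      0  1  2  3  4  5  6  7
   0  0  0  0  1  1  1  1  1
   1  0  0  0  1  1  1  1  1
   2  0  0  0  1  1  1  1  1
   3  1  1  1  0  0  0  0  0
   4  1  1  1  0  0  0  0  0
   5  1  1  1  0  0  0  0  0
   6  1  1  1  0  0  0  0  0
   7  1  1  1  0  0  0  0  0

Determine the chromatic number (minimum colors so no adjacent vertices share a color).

K_{3,5} is bipartite: vertices split into two independent sets of size 3 and 5.
Color one set 0, the other 1. No adjacent vertices share a color.
Chromatic number = 2.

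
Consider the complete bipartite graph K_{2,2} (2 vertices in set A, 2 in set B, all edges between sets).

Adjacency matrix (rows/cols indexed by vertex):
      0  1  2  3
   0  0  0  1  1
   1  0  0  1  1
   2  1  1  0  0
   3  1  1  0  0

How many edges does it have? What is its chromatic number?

K_{2,2} has 2 * 2 = 4 edges.
Bipartite graphs have chromatic number 2 (color each partition differently).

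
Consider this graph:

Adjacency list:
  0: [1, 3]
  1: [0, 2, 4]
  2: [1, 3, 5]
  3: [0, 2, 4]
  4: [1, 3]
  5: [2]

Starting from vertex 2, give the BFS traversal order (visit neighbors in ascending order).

BFS from vertex 2 (neighbors processed in ascending order):
Visit order: 2, 1, 3, 5, 0, 4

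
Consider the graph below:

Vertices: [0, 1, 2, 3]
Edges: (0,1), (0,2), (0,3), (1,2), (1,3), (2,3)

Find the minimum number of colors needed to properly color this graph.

The graph has a maximum clique of size 4 (lower bound on chromatic number).
A valid 4-coloring: {0: 0, 1: 1, 2: 2, 3: 3}.
Chromatic number = 4.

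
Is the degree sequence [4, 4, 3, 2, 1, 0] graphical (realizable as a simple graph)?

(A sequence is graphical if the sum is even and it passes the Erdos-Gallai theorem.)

Sum of degrees = 14. Sum is even but fails Erdos-Gallai. The sequence is NOT graphical.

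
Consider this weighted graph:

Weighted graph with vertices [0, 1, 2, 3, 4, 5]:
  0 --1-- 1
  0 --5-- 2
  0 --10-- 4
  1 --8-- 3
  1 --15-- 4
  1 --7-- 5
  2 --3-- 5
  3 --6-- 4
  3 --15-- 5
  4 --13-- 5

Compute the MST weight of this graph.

Applying Kruskal's algorithm (sort edges by weight, add if no cycle):
  Add (0,1) w=1
  Add (2,5) w=3
  Add (0,2) w=5
  Add (3,4) w=6
  Skip (1,5) w=7 (creates cycle)
  Add (1,3) w=8
  Skip (0,4) w=10 (creates cycle)
  Skip (4,5) w=13 (creates cycle)
  Skip (1,4) w=15 (creates cycle)
  Skip (3,5) w=15 (creates cycle)
MST weight = 23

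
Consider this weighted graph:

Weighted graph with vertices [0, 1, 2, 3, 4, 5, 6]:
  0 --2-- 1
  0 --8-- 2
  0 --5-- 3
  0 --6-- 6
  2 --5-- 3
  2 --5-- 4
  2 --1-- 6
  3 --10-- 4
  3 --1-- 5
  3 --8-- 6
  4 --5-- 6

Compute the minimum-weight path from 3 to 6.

Using Dijkstra's algorithm from vertex 3:
Shortest path: 3 -> 2 -> 6
Total weight: 5 + 1 = 6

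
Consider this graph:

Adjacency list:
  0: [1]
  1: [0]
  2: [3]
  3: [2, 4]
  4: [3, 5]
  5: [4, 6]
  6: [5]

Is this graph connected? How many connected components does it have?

Checking connectivity: the graph has 2 connected component(s).
Components: [[0, 1], [2, 3, 4, 5, 6]]. The graph is NOT connected.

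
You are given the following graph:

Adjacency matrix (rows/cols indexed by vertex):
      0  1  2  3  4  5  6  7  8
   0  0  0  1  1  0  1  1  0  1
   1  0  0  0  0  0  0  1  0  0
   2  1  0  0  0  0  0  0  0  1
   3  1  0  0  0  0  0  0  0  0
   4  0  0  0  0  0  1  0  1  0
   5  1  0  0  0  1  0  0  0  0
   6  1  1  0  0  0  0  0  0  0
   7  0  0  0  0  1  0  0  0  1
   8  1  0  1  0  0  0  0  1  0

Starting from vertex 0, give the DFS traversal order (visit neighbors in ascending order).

DFS from vertex 0 (neighbors processed in ascending order):
Visit order: 0, 2, 8, 7, 4, 5, 3, 6, 1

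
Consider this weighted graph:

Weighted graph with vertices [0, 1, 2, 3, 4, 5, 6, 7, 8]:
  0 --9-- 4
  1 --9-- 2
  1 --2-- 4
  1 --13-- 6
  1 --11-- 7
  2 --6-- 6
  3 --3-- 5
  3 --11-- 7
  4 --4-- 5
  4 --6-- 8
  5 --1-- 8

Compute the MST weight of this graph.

Applying Kruskal's algorithm (sort edges by weight, add if no cycle):
  Add (5,8) w=1
  Add (1,4) w=2
  Add (3,5) w=3
  Add (4,5) w=4
  Add (2,6) w=6
  Skip (4,8) w=6 (creates cycle)
  Add (0,4) w=9
  Add (1,2) w=9
  Add (1,7) w=11
  Skip (3,7) w=11 (creates cycle)
  Skip (1,6) w=13 (creates cycle)
MST weight = 45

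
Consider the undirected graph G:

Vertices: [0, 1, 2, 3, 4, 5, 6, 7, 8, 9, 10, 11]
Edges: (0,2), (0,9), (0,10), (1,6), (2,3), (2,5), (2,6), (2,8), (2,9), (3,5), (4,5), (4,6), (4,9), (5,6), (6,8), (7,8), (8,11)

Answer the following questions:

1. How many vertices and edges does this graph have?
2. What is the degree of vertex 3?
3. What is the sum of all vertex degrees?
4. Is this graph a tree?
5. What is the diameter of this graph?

Count: 12 vertices, 17 edges.
Vertex 3 has neighbors [2, 5], degree = 2.
Handshaking lemma: 2 * 17 = 34.
A tree on 12 vertices has 11 edges. This graph has 17 edges (6 extra). Not a tree.
Diameter (longest shortest path) = 4.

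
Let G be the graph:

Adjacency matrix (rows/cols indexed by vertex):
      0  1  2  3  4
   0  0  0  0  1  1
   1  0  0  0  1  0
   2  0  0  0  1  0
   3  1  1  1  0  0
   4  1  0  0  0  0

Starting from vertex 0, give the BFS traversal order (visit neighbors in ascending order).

BFS from vertex 0 (neighbors processed in ascending order):
Visit order: 0, 3, 4, 1, 2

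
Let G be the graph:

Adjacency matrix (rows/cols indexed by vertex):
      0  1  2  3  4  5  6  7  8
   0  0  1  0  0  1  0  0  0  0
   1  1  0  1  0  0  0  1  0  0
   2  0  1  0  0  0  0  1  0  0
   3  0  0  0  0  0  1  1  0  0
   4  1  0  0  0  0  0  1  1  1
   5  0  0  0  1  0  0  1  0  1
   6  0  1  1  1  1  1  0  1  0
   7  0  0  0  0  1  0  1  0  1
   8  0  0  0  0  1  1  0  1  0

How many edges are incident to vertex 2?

Vertex 2 has neighbors [1, 6], so deg(2) = 2.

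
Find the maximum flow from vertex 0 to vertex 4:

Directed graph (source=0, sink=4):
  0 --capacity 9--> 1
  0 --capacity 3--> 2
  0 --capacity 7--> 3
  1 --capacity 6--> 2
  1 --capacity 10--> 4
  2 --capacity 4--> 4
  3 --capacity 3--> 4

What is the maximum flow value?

Computing max flow:
  Flow on (0->1): 9/9
  Flow on (0->2): 3/3
  Flow on (0->3): 3/7
  Flow on (1->4): 9/10
  Flow on (2->4): 3/4
  Flow on (3->4): 3/3
Maximum flow = 15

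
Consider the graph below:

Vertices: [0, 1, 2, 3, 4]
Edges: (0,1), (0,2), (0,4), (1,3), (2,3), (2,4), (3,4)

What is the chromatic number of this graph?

The graph has a maximum clique of size 3 (lower bound on chromatic number).
A valid 3-coloring: {0: 0, 1: 1, 2: 1, 3: 0, 4: 2}.
Chromatic number = 3.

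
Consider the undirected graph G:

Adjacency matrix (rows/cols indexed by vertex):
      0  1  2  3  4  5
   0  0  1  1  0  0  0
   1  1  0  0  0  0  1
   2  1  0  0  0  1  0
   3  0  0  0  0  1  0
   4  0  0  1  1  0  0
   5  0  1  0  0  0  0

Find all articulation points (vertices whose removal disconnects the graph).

An articulation point is a vertex whose removal disconnects the graph.
Articulation points: [0, 1, 2, 4]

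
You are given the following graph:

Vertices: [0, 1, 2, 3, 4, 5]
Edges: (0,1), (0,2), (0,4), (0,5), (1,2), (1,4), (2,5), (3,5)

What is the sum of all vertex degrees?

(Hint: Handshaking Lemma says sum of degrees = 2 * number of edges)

Count edges: 8 edges.
By Handshaking Lemma: sum of degrees = 2 * 8 = 16.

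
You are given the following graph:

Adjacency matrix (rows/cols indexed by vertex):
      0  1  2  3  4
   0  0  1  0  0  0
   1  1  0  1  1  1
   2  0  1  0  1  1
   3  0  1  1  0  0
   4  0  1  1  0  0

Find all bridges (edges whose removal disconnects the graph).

A bridge is an edge whose removal increases the number of connected components.
Bridges found: (0,1)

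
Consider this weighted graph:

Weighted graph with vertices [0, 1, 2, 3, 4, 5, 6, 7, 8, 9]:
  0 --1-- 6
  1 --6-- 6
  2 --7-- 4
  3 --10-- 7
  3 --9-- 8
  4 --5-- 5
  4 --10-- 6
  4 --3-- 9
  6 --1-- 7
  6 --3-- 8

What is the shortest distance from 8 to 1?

Using Dijkstra's algorithm from vertex 8:
Shortest path: 8 -> 6 -> 1
Total weight: 3 + 6 = 9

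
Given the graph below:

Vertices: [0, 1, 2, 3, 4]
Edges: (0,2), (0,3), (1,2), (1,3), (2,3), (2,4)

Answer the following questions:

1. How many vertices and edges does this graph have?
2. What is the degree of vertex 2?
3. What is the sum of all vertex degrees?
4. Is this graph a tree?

Count: 5 vertices, 6 edges.
Vertex 2 has neighbors [0, 1, 3, 4], degree = 4.
Handshaking lemma: 2 * 6 = 12.
A tree on 5 vertices has 4 edges. This graph has 6 edges (2 extra). Not a tree.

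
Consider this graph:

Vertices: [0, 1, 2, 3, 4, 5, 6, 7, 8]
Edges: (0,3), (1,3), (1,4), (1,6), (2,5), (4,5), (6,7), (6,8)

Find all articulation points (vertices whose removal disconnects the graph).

An articulation point is a vertex whose removal disconnects the graph.
Articulation points: [1, 3, 4, 5, 6]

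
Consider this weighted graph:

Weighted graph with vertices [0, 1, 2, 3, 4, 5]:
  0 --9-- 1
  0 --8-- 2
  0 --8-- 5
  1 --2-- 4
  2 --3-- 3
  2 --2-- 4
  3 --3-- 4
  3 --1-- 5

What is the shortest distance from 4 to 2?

Using Dijkstra's algorithm from vertex 4:
Shortest path: 4 -> 2
Total weight: 2 = 2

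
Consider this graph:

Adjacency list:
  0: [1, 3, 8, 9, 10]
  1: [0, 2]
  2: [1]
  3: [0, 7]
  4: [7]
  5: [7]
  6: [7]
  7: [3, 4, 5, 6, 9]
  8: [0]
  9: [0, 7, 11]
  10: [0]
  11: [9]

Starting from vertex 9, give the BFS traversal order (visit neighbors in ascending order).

BFS from vertex 9 (neighbors processed in ascending order):
Visit order: 9, 0, 7, 11, 1, 3, 8, 10, 4, 5, 6, 2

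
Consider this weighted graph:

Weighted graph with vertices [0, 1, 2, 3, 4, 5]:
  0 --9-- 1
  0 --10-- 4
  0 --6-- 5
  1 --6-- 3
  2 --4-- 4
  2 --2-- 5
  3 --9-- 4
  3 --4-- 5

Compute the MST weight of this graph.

Applying Kruskal's algorithm (sort edges by weight, add if no cycle):
  Add (2,5) w=2
  Add (2,4) w=4
  Add (3,5) w=4
  Add (0,5) w=6
  Add (1,3) w=6
  Skip (0,1) w=9 (creates cycle)
  Skip (3,4) w=9 (creates cycle)
  Skip (0,4) w=10 (creates cycle)
MST weight = 22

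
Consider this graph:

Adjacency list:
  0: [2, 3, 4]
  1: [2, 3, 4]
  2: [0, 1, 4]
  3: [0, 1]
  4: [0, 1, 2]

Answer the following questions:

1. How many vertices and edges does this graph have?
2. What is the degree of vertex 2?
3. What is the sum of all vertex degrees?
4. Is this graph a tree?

Count: 5 vertices, 7 edges.
Vertex 2 has neighbors [0, 1, 4], degree = 3.
Handshaking lemma: 2 * 7 = 14.
A tree on 5 vertices has 4 edges. This graph has 7 edges (3 extra). Not a tree.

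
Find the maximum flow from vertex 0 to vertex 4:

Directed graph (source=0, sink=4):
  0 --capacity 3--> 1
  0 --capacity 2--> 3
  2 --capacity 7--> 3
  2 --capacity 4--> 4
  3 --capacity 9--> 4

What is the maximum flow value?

Computing max flow:
  Flow on (0->3): 2/2
  Flow on (3->4): 2/9
Maximum flow = 2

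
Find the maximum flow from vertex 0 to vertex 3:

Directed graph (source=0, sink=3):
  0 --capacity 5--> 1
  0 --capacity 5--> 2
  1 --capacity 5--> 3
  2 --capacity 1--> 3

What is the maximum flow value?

Computing max flow:
  Flow on (0->1): 5/5
  Flow on (0->2): 1/5
  Flow on (1->3): 5/5
  Flow on (2->3): 1/1
Maximum flow = 6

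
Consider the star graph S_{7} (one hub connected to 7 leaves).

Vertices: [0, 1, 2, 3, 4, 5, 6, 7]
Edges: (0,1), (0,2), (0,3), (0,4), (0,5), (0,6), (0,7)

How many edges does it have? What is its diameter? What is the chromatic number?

Star graph S_{7}: the hub connects to all 7 leaves.
Edges = 7.
Diameter = 2 (any leaf to hub is 1, leaf to leaf through hub is 2).
Star graphs are bipartite (hub vs leaves), so chromatic number = 2.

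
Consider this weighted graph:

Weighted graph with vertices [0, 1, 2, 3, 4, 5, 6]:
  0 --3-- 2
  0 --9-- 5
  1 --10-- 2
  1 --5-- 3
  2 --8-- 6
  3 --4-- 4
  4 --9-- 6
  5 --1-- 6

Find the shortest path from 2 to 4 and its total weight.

Using Dijkstra's algorithm from vertex 2:
Shortest path: 2 -> 6 -> 4
Total weight: 8 + 9 = 17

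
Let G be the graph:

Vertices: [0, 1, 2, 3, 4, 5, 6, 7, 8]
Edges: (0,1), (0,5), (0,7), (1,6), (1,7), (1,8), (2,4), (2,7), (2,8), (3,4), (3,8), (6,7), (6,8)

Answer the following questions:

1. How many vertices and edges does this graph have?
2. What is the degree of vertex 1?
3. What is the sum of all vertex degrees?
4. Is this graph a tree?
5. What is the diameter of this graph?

Count: 9 vertices, 13 edges.
Vertex 1 has neighbors [0, 6, 7, 8], degree = 4.
Handshaking lemma: 2 * 13 = 26.
A tree on 9 vertices has 8 edges. This graph has 13 edges (5 extra). Not a tree.
Diameter (longest shortest path) = 4.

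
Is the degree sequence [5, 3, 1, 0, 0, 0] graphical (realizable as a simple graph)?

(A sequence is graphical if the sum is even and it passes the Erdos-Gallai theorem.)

Sum of degrees = 9. Sum is odd, so the sequence is NOT graphical.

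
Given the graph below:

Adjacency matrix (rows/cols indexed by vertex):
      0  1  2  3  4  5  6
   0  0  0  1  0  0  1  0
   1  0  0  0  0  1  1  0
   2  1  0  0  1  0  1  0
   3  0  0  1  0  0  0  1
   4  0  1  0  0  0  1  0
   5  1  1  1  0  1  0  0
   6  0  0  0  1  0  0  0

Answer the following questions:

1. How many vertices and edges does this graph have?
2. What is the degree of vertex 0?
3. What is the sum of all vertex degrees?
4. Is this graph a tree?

Count: 7 vertices, 8 edges.
Vertex 0 has neighbors [2, 5], degree = 2.
Handshaking lemma: 2 * 8 = 16.
A tree on 7 vertices has 6 edges. This graph has 8 edges (2 extra). Not a tree.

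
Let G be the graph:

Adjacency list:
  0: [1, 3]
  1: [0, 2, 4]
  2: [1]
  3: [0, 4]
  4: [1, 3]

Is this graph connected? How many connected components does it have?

Checking connectivity: the graph has 1 connected component(s).
All vertices are reachable from each other. The graph IS connected.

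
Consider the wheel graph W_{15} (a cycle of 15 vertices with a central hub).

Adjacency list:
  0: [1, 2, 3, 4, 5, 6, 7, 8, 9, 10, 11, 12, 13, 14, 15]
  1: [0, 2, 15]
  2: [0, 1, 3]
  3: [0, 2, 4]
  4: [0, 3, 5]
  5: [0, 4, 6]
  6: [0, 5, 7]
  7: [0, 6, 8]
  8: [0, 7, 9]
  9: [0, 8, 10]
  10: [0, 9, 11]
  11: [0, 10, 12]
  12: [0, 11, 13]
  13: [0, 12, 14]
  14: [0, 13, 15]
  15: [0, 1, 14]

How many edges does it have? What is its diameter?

Wheel graph W_{15}: 15 cycle edges + 15 spoke edges = 30 edges.
The hub is distance 1 from all cycle vertices. Max distance between cycle vertices through hub is 2.
Diameter = 2.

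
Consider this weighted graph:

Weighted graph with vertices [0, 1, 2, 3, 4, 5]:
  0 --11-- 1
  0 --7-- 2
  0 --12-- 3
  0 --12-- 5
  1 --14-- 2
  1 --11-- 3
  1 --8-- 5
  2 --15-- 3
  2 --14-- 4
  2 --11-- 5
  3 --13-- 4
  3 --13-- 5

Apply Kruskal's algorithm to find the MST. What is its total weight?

Applying Kruskal's algorithm (sort edges by weight, add if no cycle):
  Add (0,2) w=7
  Add (1,5) w=8
  Add (0,1) w=11
  Add (1,3) w=11
  Skip (2,5) w=11 (creates cycle)
  Skip (0,5) w=12 (creates cycle)
  Skip (0,3) w=12 (creates cycle)
  Skip (3,5) w=13 (creates cycle)
  Add (3,4) w=13
  Skip (1,2) w=14 (creates cycle)
  Skip (2,4) w=14 (creates cycle)
  Skip (2,3) w=15 (creates cycle)
MST weight = 50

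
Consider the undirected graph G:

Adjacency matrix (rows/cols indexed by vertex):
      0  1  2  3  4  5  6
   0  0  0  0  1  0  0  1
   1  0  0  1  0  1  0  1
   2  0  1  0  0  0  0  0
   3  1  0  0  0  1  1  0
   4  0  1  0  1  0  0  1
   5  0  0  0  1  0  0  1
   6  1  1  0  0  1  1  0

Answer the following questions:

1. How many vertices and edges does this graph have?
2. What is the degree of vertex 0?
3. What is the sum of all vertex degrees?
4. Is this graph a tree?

Count: 7 vertices, 9 edges.
Vertex 0 has neighbors [3, 6], degree = 2.
Handshaking lemma: 2 * 9 = 18.
A tree on 7 vertices has 6 edges. This graph has 9 edges (3 extra). Not a tree.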